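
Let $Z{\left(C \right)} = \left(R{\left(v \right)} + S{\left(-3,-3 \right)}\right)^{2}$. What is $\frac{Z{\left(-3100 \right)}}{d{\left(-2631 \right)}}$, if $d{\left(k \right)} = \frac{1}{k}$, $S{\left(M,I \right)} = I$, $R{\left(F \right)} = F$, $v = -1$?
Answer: $-42096$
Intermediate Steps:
$Z{\left(C \right)} = 16$ ($Z{\left(C \right)} = \left(-1 - 3\right)^{2} = \left(-4\right)^{2} = 16$)
$\frac{Z{\left(-3100 \right)}}{d{\left(-2631 \right)}} = \frac{16}{\frac{1}{-2631}} = \frac{16}{- \frac{1}{2631}} = 16 \left(-2631\right) = -42096$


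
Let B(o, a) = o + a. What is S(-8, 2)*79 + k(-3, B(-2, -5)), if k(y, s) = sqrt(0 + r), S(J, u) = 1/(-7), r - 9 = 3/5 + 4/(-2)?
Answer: -79/7 + sqrt(190)/5 ≈ -8.5289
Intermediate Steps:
r = 38/5 (r = 9 + (3/5 + 4/(-2)) = 9 + (3*(1/5) + 4*(-1/2)) = 9 + (3/5 - 2) = 9 - 7/5 = 38/5 ≈ 7.6000)
B(o, a) = a + o
S(J, u) = -1/7 (S(J, u) = 1*(-1/7) = -1/7)
k(y, s) = sqrt(190)/5 (k(y, s) = sqrt(0 + 38/5) = sqrt(38/5) = sqrt(190)/5)
S(-8, 2)*79 + k(-3, B(-2, -5)) = -1/7*79 + sqrt(190)/5 = -79/7 + sqrt(190)/5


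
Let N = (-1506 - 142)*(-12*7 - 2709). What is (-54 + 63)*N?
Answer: 41425776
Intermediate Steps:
N = 4602864 (N = -1648*(-84 - 2709) = -1648*(-2793) = 4602864)
(-54 + 63)*N = (-54 + 63)*4602864 = 9*4602864 = 41425776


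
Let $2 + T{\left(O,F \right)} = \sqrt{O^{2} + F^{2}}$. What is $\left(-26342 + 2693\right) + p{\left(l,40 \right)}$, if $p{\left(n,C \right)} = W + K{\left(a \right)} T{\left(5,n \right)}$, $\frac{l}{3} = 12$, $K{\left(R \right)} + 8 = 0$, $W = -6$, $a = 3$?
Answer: $-23639 - 8 \sqrt{1321} \approx -23930.0$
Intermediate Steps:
$K{\left(R \right)} = -8$ ($K{\left(R \right)} = -8 + 0 = -8$)
$l = 36$ ($l = 3 \cdot 12 = 36$)
$T{\left(O,F \right)} = -2 + \sqrt{F^{2} + O^{2}}$ ($T{\left(O,F \right)} = -2 + \sqrt{O^{2} + F^{2}} = -2 + \sqrt{F^{2} + O^{2}}$)
$p{\left(n,C \right)} = 10 - 8 \sqrt{25 + n^{2}}$ ($p{\left(n,C \right)} = -6 - 8 \left(-2 + \sqrt{n^{2} + 5^{2}}\right) = -6 - 8 \left(-2 + \sqrt{n^{2} + 25}\right) = -6 - 8 \left(-2 + \sqrt{25 + n^{2}}\right) = -6 - \left(-16 + 8 \sqrt{25 + n^{2}}\right) = 10 - 8 \sqrt{25 + n^{2}}$)
$\left(-26342 + 2693\right) + p{\left(l,40 \right)} = \left(-26342 + 2693\right) + \left(10 - 8 \sqrt{25 + 36^{2}}\right) = -23649 + \left(10 - 8 \sqrt{25 + 1296}\right) = -23649 + \left(10 - 8 \sqrt{1321}\right) = -23639 - 8 \sqrt{1321}$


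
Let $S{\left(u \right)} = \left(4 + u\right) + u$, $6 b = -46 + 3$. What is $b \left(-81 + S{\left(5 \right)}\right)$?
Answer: $\frac{2881}{6} \approx 480.17$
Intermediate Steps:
$b = - \frac{43}{6}$ ($b = \frac{-46 + 3}{6} = \frac{1}{6} \left(-43\right) = - \frac{43}{6} \approx -7.1667$)
$S{\left(u \right)} = 4 + 2 u$
$b \left(-81 + S{\left(5 \right)}\right) = - \frac{43 \left(-81 + \left(4 + 2 \cdot 5\right)\right)}{6} = - \frac{43 \left(-81 + \left(4 + 10\right)\right)}{6} = - \frac{43 \left(-81 + 14\right)}{6} = \left(- \frac{43}{6}\right) \left(-67\right) = \frac{2881}{6}$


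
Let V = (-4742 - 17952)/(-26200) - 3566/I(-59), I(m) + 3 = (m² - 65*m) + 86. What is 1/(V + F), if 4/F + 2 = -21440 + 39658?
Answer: 220702551300/84848162731 ≈ 2.6011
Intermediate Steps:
I(m) = 83 + m² - 65*m (I(m) = -3 + ((m² - 65*m) + 86) = -3 + (86 + m² - 65*m) = 83 + m² - 65*m)
F = 1/4554 (F = 4/(-2 + (-21440 + 39658)) = 4/(-2 + 18218) = 4/18216 = 4*(1/18216) = 1/4554 ≈ 0.00021959)
V = 37241853/96926900 (V = (-4742 - 17952)/(-26200) - 3566/(83 + (-59)² - 65*(-59)) = -22694*(-1/26200) - 3566/(83 + 3481 + 3835) = 11347/13100 - 3566/7399 = 37241853/96926900 ≈ 0.38423)
1/(V + F) = 1/(37241853/96926900 + 1/4554) = 1/(84848162731/220702551300) = 220702551300/84848162731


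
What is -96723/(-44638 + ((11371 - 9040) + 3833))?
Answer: 96723/38474 ≈ 2.5140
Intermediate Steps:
-96723/(-44638 + ((11371 - 9040) + 3833)) = -96723/(-44638 + (2331 + 3833)) = -96723/(-44638 + 6164) = -96723/(-38474) = -96723*(-1/38474) = 96723/38474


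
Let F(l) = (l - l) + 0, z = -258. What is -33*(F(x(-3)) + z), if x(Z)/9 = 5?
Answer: 8514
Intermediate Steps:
x(Z) = 45 (x(Z) = 9*5 = 45)
F(l) = 0 (F(l) = 0 + 0 = 0)
-33*(F(x(-3)) + z) = -33*(0 - 258) = -33*(-258) = 8514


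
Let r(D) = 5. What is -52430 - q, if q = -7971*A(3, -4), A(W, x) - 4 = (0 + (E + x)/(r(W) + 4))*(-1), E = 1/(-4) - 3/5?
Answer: -975031/60 ≈ -16251.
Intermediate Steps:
E = -17/20 (E = 1*(-1/4) - 3*1/5 = -1/4 - 3/5 = -17/20 ≈ -0.85000)
A(W, x) = 737/180 - x/9 (A(W, x) = 4 + (0 + (-17/20 + x)/(5 + 4))*(-1) = 4 + (0 + (-17/20 + x)/9)*(-1) = 4 + (0 + (-17/20 + x)*(1/9))*(-1) = 4 + (0 + (-17/180 + x/9))*(-1) = 4 + (-17/180 + x/9)*(-1) = 4 + (17/180 - x/9) = 737/180 - x/9)
q = -2170769/60 (q = -7971*(737/180 - 1/9*(-4)) = -7971*(737/180 + 4/9) = -7971*817/180 = -2170769/60 ≈ -36180.)
-52430 - q = -52430 - 1*(-2170769/60) = -52430 + 2170769/60 = -975031/60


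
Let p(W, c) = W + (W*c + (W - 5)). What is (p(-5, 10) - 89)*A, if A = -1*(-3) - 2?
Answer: -154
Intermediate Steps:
A = 1 (A = 3 - 2 = 1)
p(W, c) = -5 + 2*W + W*c (p(W, c) = W + (W*c + (-5 + W)) = W + (-5 + W + W*c) = -5 + 2*W + W*c)
(p(-5, 10) - 89)*A = ((-5 + 2*(-5) - 5*10) - 89)*1 = ((-5 - 10 - 50) - 89)*1 = (-65 - 89)*1 = -154*1 = -154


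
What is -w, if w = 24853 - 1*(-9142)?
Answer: -33995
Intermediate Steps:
w = 33995 (w = 24853 + 9142 = 33995)
-w = -1*33995 = -33995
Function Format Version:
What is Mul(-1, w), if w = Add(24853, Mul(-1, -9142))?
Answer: -33995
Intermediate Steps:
w = 33995 (w = Add(24853, 9142) = 33995)
Mul(-1, w) = Mul(-1, 33995) = -33995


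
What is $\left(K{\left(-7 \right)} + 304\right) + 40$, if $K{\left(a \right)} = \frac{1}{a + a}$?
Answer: $\frac{4815}{14} \approx 343.93$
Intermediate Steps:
$K{\left(a \right)} = \frac{1}{2 a}$
$\left(K{\left(-7 \right)} + 304\right) + 40 = \left(\frac{1}{2 \left(-7\right)} + 304\right) + 40 = \left(\frac{1}{2} \left(- \frac{1}{7}\right) + 304\right) + 40 = \left(- \frac{1}{14} + 304\right) + 40 = \frac{4255}{14} + 40 = \frac{4815}{14}$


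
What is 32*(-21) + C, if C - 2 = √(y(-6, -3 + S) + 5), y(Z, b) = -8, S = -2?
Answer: -670 + I*√3 ≈ -670.0 + 1.732*I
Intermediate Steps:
C = 2 + I*√3 (C = 2 + √(-8 + 5) = 2 + √(-3) = 2 + I*√3 ≈ 2.0 + 1.732*I)
32*(-21) + C = 32*(-21) + (2 + I*√3) = -672 + (2 + I*√3) = -670 + I*√3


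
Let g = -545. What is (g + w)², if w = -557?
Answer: 1214404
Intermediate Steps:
(g + w)² = (-545 - 557)² = (-1102)² = 1214404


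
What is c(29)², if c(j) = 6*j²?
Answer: 25462116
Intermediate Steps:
c(29)² = (6*29²)² = (6*841)² = 5046² = 25462116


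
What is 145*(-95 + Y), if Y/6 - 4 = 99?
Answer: 75835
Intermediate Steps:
Y = 618 (Y = 24 + 6*99 = 24 + 594 = 618)
145*(-95 + Y) = 145*(-95 + 618) = 145*523 = 75835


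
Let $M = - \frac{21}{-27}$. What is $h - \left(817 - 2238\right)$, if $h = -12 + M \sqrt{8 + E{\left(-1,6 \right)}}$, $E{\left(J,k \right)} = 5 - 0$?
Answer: $1409 + \frac{7 \sqrt{13}}{9} \approx 1411.8$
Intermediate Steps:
$E{\left(J,k \right)} = 5$ ($E{\left(J,k \right)} = 5 + 0 = 5$)
$M = \frac{7}{9}$ ($M = \left(-21\right) \left(- \frac{1}{27}\right) = \frac{7}{9} \approx 0.77778$)
$h = -12 + \frac{7 \sqrt{13}}{9}$ ($h = -12 + \frac{7 \sqrt{8 + 5}}{9} = -12 + \frac{7 \sqrt{13}}{9} \approx -9.1957$)
$h - \left(817 - 2238\right) = \left(-12 + \frac{7 \sqrt{13}}{9}\right) - \left(817 - 2238\right) = \left(-12 + \frac{7 \sqrt{13}}{9}\right) - -1421 = \left(-12 + \frac{7 \sqrt{13}}{9}\right) + 1421 = 1409 + \frac{7 \sqrt{13}}{9}$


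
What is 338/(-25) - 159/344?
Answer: -120247/8600 ≈ -13.982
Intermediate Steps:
338/(-25) - 159/344 = 338*(-1/25) - 159*1/344 = -338/25 - 159/344 = -120247/8600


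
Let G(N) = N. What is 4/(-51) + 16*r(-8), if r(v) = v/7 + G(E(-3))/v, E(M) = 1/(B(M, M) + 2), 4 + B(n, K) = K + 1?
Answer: -12755/714 ≈ -17.864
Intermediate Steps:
B(n, K) = -3 + K (B(n, K) = -4 + (K + 1) = -4 + (1 + K) = -3 + K)
E(M) = 1/(-1 + M) (E(M) = 1/((-3 + M) + 2) = 1/(-1 + M))
r(v) = -1/(4*v) + v/7 (r(v) = v/7 + 1/((-1 - 3)*v) = v*(⅐) + 1/((-4)*v) = v/7 - 1/(4*v) = -1/(4*v) + v/7)
4/(-51) + 16*r(-8) = 4/(-51) + 16*(-¼/(-8) + (⅐)*(-8)) = 4*(-1/51) + 16*(-¼*(-⅛) - 8/7) = -4/51 + 16*(1/32 - 8/7) = -4/51 + 16*(-249/224) = -4/51 - 249/14 = -12755/714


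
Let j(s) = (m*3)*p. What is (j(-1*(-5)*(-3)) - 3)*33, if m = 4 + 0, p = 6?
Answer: 2277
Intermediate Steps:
m = 4
j(s) = 72 (j(s) = (4*3)*6 = 12*6 = 72)
(j(-1*(-5)*(-3)) - 3)*33 = (72 - 3)*33 = 69*33 = 2277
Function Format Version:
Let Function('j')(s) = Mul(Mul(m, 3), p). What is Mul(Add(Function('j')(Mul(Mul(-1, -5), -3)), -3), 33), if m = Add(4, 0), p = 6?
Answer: 2277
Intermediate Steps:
m = 4
Function('j')(s) = 72 (Function('j')(s) = Mul(Mul(4, 3), 6) = Mul(12, 6) = 72)
Mul(Add(Function('j')(Mul(Mul(-1, -5), -3)), -3), 33) = Mul(Add(72, -3), 33) = Mul(69, 33) = 2277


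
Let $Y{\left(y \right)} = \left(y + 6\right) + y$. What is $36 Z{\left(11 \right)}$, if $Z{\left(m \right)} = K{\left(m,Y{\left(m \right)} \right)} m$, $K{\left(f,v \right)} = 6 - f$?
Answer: $-1980$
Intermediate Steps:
$Y{\left(y \right)} = 6 + 2 y$ ($Y{\left(y \right)} = \left(6 + y\right) + y = 6 + 2 y$)
$Z{\left(m \right)} = m \left(6 - m\right)$ ($Z{\left(m \right)} = \left(6 - m\right) m = m \left(6 - m\right)$)
$36 Z{\left(11 \right)} = 36 \cdot 11 \left(6 - 11\right) = 36 \cdot 11 \left(-5\right) = 36 \left(-55\right) = -1980$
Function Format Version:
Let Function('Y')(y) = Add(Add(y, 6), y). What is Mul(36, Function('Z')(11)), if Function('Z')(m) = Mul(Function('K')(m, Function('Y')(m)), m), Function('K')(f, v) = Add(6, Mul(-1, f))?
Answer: -1980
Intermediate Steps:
Function('Y')(y) = Add(6, Mul(2, y)) (Function('Y')(y) = Add(Add(6, y), y) = Add(6, Mul(2, y)))
Function('Z')(m) = Mul(m, Add(6, Mul(-1, m))) (Function('Z')(m) = Mul(Add(6, Mul(-1, m)), m) = Mul(m, Add(6, Mul(-1, m))))
Mul(36, Function('Z')(11)) = Mul(36, Mul(11, Add(6, Mul(-1, 11)))) = Mul(36, Mul(11, Add(6, -11))) = Mul(36, Mul(11, -5)) = Mul(36, -55) = -1980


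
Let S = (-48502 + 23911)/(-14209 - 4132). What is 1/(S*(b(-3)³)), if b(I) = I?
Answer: -18341/663957 ≈ -0.027624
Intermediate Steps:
S = 24591/18341 (S = -24591/(-18341) = -24591*(-1/18341) = 24591/18341 ≈ 1.3408)
1/(S*(b(-3)³)) = 1/((24591/18341)*((-3)³)) = (18341/24591)/(-27) = (18341/24591)*(-1/27) = -18341/663957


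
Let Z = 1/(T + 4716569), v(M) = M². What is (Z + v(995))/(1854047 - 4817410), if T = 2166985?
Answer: -6814890548851/20398469232102 ≈ -0.33409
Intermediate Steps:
Z = 1/6883554 (Z = 1/(2166985 + 4716569) = 1/6883554 ≈ 1.4527e-7)
(Z + v(995))/(1854047 - 4817410) = (1/6883554 + 995²)/(1854047 - 4817410) = (1/6883554 + 990025)/(-2963363) = (6814890548851/6883554)*(-1/2963363) = -6814890548851/20398469232102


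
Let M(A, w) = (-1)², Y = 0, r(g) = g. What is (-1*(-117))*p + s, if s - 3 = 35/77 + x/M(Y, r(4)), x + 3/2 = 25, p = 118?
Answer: 304325/22 ≈ 13833.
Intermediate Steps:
M(A, w) = 1
x = 47/2 (x = -3/2 + 25 = 47/2 ≈ 23.500)
s = 593/22 (s = 3 + (35/77 + (47/2)/1) = 3 + (35*(1/77) + (47/2)*1) = 3 + (5/11 + 47/2) = 3 + 527/22 = 593/22 ≈ 26.955)
(-1*(-117))*p + s = -1*(-117)*118 + 593/22 = 117*118 + 593/22 = 13806 + 593/22 = 304325/22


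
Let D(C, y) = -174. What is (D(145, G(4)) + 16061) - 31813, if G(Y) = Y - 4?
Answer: -15926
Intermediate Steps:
G(Y) = -4 + Y
(D(145, G(4)) + 16061) - 31813 = (-174 + 16061) - 31813 = 15887 - 31813 = -15926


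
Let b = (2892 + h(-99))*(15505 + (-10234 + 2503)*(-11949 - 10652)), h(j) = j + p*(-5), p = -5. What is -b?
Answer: -492428129848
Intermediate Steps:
h(j) = 25 + j (h(j) = j - 5*(-5) = j + 25 = 25 + j)
b = 492428129848 (b = (2892 + (25 - 99))*(15505 + (-10234 + 2503)*(-11949 - 10652)) = (2892 - 74)*(15505 - 7731*(-22601)) = 2818*(15505 + 174728331) = 2818*174743836 = 492428129848)
-b = -1*492428129848 = -492428129848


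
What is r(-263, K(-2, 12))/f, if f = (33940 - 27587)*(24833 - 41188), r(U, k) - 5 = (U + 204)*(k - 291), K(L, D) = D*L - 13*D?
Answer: -27794/103903315 ≈ -0.00026750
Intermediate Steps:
K(L, D) = -13*D + D*L
r(U, k) = 5 + (-291 + k)*(204 + U) (r(U, k) = 5 + (U + 204)*(k - 291) = 5 + (204 + U)*(-291 + k) = 5 + (-291 + k)*(204 + U))
f = -103903315 (f = 6353*(-16355) = -103903315)
r(-263, K(-2, 12))/f = (-59359 - 291*(-263) + 204*(12*(-13 - 2)) - 3156*(-13 - 2))/(-103903315) = (-59359 + 76533 + 204*(12*(-15)) - 3156*(-15))*(-1/103903315) = (-59359 + 76533 + 204*(-180) - 263*(-180))*(-1/103903315) = (-59359 + 76533 - 36720 + 47340)*(-1/103903315) = 27794*(-1/103903315) = -27794/103903315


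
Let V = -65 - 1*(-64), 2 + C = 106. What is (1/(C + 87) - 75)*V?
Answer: 14324/191 ≈ 74.995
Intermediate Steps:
C = 104 (C = -2 + 106 = 104)
V = -1 (V = -65 + 64 = -1)
(1/(C + 87) - 75)*V = (1/(104 + 87) - 75)*(-1) = (1/191 - 75)*(-1) = -14324/191*(-1) = 14324/191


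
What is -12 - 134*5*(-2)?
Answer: 1328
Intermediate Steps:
-12 - 134*5*(-2) = -12 - (-1340) = -12 - 134*(-10) = -12 + 1340 = 1328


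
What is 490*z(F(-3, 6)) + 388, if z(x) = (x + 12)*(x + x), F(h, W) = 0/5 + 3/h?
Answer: -10392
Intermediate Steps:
F(h, W) = 3/h (F(h, W) = 0*(1/5) + 3/h = 0 + 3/h = 3/h)
z(x) = 2*x*(12 + x) (z(x) = (12 + x)*(2*x) = 2*x*(12 + x))
490*z(F(-3, 6)) + 388 = 490*(2*(3/(-3))*(12 + 3/(-3))) + 388 = 490*(2*(3*(-1/3))*(12 + 3*(-1/3))) + 388 = 490*(2*(-1)*(12 - 1)) + 388 = 490*(2*(-1)*11) + 388 = 490*(-22) + 388 = -10780 + 388 = -10392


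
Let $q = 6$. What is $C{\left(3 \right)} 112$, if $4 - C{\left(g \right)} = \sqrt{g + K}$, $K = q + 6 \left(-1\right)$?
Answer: $448 - 112 \sqrt{3} \approx 254.01$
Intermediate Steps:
$K = 0$ ($K = 6 + 6 \left(-1\right) = 6 - 6 = 0$)
$C{\left(g \right)} = 4 - \sqrt{g}$ ($C{\left(g \right)} = 4 - \sqrt{g + 0} = 4 - \sqrt{g}$)
$C{\left(3 \right)} 112 = \left(4 - \sqrt{3}\right) 112 = 448 - 112 \sqrt{3}$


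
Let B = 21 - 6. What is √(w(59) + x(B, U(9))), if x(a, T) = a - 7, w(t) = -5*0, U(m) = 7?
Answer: 2*√2 ≈ 2.8284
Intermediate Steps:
w(t) = 0
B = 15
x(a, T) = -7 + a
√(w(59) + x(B, U(9))) = √(0 + (-7 + 15)) = √(0 + 8) = √8 = 2*√2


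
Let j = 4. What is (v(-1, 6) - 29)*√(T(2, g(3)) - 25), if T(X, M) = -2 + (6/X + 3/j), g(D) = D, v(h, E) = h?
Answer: -15*I*√93 ≈ -144.65*I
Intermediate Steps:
T(X, M) = -5/4 + 6/X (T(X, M) = -2 + (6/X + 3/4) = -2 + (6/X + 3*(¼)) = -2 + (6/X + ¾) = -2 + (¾ + 6/X) = -5/4 + 6/X)
(v(-1, 6) - 29)*√(T(2, g(3)) - 25) = (-1 - 29)*√((-5/4 + 6/2) - 25) = -30*√((-5/4 + 6*(½)) - 25) = -30*√((-5/4 + 3) - 25) = -30*√(7/4 - 25) = -15*I*√93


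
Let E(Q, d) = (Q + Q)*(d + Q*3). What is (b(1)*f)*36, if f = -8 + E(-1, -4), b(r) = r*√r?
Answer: 216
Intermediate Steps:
E(Q, d) = 2*Q*(d + 3*Q) (E(Q, d) = (2*Q)*(d + 3*Q) = 2*Q*(d + 3*Q))
b(r) = r^(3/2)
f = 6 (f = -8 + 2*(-1)*(-4 + 3*(-1)) = -8 + 2*(-1)*(-4 - 3) = -8 + 2*(-1)*(-7) = -8 + 14 = 6)
(b(1)*f)*36 = (1^(3/2)*6)*36 = (1*6)*36 = 6*36 = 216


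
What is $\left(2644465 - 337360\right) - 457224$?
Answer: $1849881$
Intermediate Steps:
$\left(2644465 - 337360\right) - 457224 = 2307105 - 457224 = 1849881$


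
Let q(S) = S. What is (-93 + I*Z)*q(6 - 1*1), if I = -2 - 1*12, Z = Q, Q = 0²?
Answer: -465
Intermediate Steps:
Q = 0
Z = 0
I = -14 (I = -2 - 12 = -14)
(-93 + I*Z)*q(6 - 1*1) = (-93 - 14*0)*(6 - 1*1) = (-93 + 0)*(6 - 1) = -93*5 = -465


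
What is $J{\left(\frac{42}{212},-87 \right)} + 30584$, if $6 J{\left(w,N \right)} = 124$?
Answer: $\frac{91814}{3} \approx 30605.0$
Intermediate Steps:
$J{\left(w,N \right)} = \frac{62}{3}$ ($J{\left(w,N \right)} = \frac{1}{6} \cdot 124 = \frac{62}{3}$)
$J{\left(\frac{42}{212},-87 \right)} + 30584 = \frac{62}{3} + 30584 = \frac{91814}{3}$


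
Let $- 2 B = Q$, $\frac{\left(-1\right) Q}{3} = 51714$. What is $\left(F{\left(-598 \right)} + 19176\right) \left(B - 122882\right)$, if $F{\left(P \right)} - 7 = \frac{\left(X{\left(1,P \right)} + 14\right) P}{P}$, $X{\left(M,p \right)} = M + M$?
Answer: $-869925889$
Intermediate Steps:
$X{\left(M,p \right)} = 2 M$
$Q = -155142$ ($Q = \left(-3\right) 51714 = -155142$)
$F{\left(P \right)} = 23$ ($F{\left(P \right)} = 7 + \frac{\left(2 \cdot 1 + 14\right) P}{P} = 7 + \frac{\left(2 + 14\right) P}{P} = 7 + \frac{16 P}{P} = 7 + 16 = 23$)
$B = 77571$ ($B = \left(- \frac{1}{2}\right) \left(-155142\right) = 77571$)
$\left(F{\left(-598 \right)} + 19176\right) \left(B - 122882\right) = \left(23 + 19176\right) \left(77571 - 122882\right) = 19199 \left(-45311\right) = -869925889$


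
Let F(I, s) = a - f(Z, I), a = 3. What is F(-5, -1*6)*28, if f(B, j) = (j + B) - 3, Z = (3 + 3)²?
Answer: -700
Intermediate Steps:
Z = 36 (Z = 6² = 36)
f(B, j) = -3 + B + j (f(B, j) = (B + j) - 3 = -3 + B + j)
F(I, s) = -30 - I (F(I, s) = 3 - (-3 + 36 + I) = 3 - (33 + I) = 3 + (-33 - I) = -30 - I)
F(-5, -1*6)*28 = (-30 - 1*(-5))*28 = (-30 + 5)*28 = -25*28 = -700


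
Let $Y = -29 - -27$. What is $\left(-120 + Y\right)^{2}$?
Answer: $14884$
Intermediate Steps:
$Y = -2$ ($Y = -29 + 27 = -2$)
$\left(-120 + Y\right)^{2} = \left(-120 - 2\right)^{2} = \left(-122\right)^{2} = 14884$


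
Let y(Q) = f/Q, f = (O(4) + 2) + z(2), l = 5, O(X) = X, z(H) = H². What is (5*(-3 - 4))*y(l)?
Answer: -70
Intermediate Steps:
f = 10 (f = (4 + 2) + 2² = 6 + 4 = 10)
y(Q) = 10/Q
(5*(-3 - 4))*y(l) = (5*(-3 - 4))*(10/5) = (5*(-7))*(10*(⅕)) = -35*2 = -70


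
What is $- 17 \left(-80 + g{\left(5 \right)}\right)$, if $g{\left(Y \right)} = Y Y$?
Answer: $935$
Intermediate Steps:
$g{\left(Y \right)} = Y^{2}$
$- 17 \left(-80 + g{\left(5 \right)}\right) = - 17 \left(-80 + 5^{2}\right) = - 17 \left(-80 + 25\right) = \left(-17\right) \left(-55\right) = 935$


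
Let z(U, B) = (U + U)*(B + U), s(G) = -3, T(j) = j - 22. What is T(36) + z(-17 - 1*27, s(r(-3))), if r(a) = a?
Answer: 4150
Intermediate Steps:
T(j) = -22 + j
z(U, B) = 2*U*(B + U) (z(U, B) = (2*U)*(B + U) = 2*U*(B + U))
T(36) + z(-17 - 1*27, s(r(-3))) = (-22 + 36) + 2*(-17 - 1*27)*(-3 + (-17 - 1*27)) = 14 + 2*(-17 - 27)*(-3 + (-17 - 27)) = 14 + 2*(-44)*(-3 - 44) = 14 + 2*(-44)*(-47) = 14 + 4136 = 4150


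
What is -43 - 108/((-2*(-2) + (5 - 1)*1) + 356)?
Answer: -3940/91 ≈ -43.297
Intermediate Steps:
-43 - 108/((-2*(-2) + (5 - 1)*1) + 356) = -43 - 108/((4 + 4*1) + 356) = -43 - 108/((4 + 4) + 356) = -43 - 108/(8 + 356) = -43 - 108/364 = -43 + (1/364)*(-108) = -43 - 27/91 = -3940/91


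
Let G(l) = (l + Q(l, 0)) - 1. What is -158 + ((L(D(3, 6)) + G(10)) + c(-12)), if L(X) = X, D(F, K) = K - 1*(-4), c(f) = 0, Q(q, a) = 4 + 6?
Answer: -129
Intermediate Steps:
Q(q, a) = 10
D(F, K) = 4 + K (D(F, K) = K + 4 = 4 + K)
G(l) = 9 + l (G(l) = (l + 10) - 1 = (10 + l) - 1 = 9 + l)
-158 + ((L(D(3, 6)) + G(10)) + c(-12)) = -158 + (((4 + 6) + (9 + 10)) + 0) = -158 + ((10 + 19) + 0) = -158 + (29 + 0) = -158 + 29 = -129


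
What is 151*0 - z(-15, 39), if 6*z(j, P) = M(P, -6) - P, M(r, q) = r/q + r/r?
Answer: 89/12 ≈ 7.4167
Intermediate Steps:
M(r, q) = 1 + r/q (M(r, q) = r/q + 1 = 1 + r/q)
z(j, P) = 1/6 - 7*P/36 (z(j, P) = ((-6 + P)/(-6) - P)/6 = (-(-6 + P)/6 - P)/6 = ((1 - P/6) - P)/6 = (1 - 7*P/6)/6 = 1/6 - 7*P/36)
151*0 - z(-15, 39) = 151*0 - (1/6 - 7/36*39) = 0 - (1/6 - 91/12) = 0 - 1*(-89/12) = 0 + 89/12 = 89/12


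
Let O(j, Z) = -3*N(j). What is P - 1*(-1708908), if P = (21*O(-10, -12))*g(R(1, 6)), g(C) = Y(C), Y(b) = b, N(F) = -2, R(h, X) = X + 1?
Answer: 1709790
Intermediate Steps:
R(h, X) = 1 + X
g(C) = C
O(j, Z) = 6 (O(j, Z) = -3*(-2) = 6)
P = 882 (P = (21*6)*(1 + 6) = 126*7 = 882)
P - 1*(-1708908) = 882 - 1*(-1708908) = 882 + 1708908 = 1709790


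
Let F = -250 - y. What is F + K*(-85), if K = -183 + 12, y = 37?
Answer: 14248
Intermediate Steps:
K = -171
F = -287 (F = -250 - 1*37 = -250 - 37 = -287)
F + K*(-85) = -287 - 171*(-85) = -287 + 14535 = 14248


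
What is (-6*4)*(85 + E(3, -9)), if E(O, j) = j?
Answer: -1824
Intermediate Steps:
(-6*4)*(85 + E(3, -9)) = (-6*4)*(85 - 9) = -24*76 = -1824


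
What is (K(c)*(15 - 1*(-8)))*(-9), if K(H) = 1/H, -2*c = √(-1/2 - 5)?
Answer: -414*I*√22/11 ≈ -176.53*I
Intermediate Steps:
c = -I*√22/4 (c = -√(-1/2 - 5)/2 = -√(-1*½ - 5)/2 = -√(-½ - 5)/2 = -I*√22/4 ≈ -1.1726*I)
(K(c)*(15 - 1*(-8)))*(-9) = ((15 - 1*(-8))/((-I*√22/4)))*(-9) = ((2*I*√22/11)*(15 + 8))*(-9) = ((2*I*√22/11)*23)*(-9) = (46*I*√22/11)*(-9) = -414*I*√22/11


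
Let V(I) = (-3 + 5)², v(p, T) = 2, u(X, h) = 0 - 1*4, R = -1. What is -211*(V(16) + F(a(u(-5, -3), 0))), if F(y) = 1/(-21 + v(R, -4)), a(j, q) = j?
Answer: -15825/19 ≈ -832.89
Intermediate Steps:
u(X, h) = -4 (u(X, h) = 0 - 4 = -4)
V(I) = 4 (V(I) = 2² = 4)
F(y) = -1/19 (F(y) = 1/(-21 + 2) = 1/(-19) = -1/19)
-211*(V(16) + F(a(u(-5, -3), 0))) = -211*(4 - 1/19) = -211*75/19 = -15825/19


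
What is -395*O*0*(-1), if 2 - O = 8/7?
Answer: 0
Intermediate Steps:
O = 6/7 (O = 2 - 8/7 = 6/7 ≈ 0.85714)
-395*O*0*(-1) = -395*(6/7)*0*(-1) = -0*(-1) = -395*0 = 0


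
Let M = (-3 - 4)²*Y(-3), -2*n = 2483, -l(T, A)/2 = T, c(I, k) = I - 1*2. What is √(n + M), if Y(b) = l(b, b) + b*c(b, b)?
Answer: 5*I*√34/2 ≈ 14.577*I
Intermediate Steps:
c(I, k) = -2 + I (c(I, k) = I - 2 = -2 + I)
l(T, A) = -2*T
n = -2483/2 (n = -½*2483 = -2483/2 ≈ -1241.5)
Y(b) = -2*b + b*(-2 + b)
M = 1029 (M = (-3 - 4)²*(-3*(-4 - 3)) = (-7)²*(-3*(-7)) = 49*21 = 1029)
√(n + M) = √(-2483/2 + 1029) = √(-425/2) = 5*I*√34/2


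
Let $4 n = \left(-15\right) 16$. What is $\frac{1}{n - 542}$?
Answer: $- \frac{1}{602} \approx -0.0016611$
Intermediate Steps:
$n = -60$ ($n = \frac{\left(-15\right) 16}{4} = \frac{1}{4} \left(-240\right) = -60$)
$\frac{1}{n - 542} = \frac{1}{-60 - 542} = \frac{1}{-602} = - \frac{1}{602}$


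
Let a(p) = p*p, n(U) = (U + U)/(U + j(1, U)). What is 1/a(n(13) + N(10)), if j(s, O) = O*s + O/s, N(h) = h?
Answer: 9/1024 ≈ 0.0087891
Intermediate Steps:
n(U) = ⅔ (n(U) = (U + U)/(U + (U*1 + U/1)) = (2*U)/(U + (U + U*1)) = (2*U)/(U + (U + U)) = (2*U)/(U + 2*U) = (2*U)/((3*U)) = (2*U)*(1/(3*U)) = ⅔)
a(p) = p²
1/a(n(13) + N(10)) = 1/((⅔ + 10)²) = 1/((32/3)²) = 1/(1024/9) = 9/1024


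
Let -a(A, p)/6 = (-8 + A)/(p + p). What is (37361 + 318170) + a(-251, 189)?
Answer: 3199816/9 ≈ 3.5554e+5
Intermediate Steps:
a(A, p) = -3*(-8 + A)/p (a(A, p) = -6*(-8 + A)/(p + p) = -6*(-8 + A)/(2*p) = -6*(-8 + A)*1/(2*p) = -3*(-8 + A)/p)
(37361 + 318170) + a(-251, 189) = (37361 + 318170) + 3*(8 - 1*(-251))/189 = 355531 + 3*(1/189)*(8 + 251) = 355531 + 3*(1/189)*259 = 355531 + 37/9 = 3199816/9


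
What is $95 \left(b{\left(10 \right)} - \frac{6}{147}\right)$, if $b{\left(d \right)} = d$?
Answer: $\frac{46360}{49} \approx 946.12$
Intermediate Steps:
$95 \left(b{\left(10 \right)} - \frac{6}{147}\right) = 95 \left(10 - \frac{6}{147}\right) = 95 \left(10 - \frac{2}{49}\right) = 95 \cdot \frac{488}{49} = \frac{46360}{49}$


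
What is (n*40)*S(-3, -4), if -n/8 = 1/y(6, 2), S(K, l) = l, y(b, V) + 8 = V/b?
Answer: -3840/23 ≈ -166.96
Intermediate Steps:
y(b, V) = -8 + V/b
n = 24/23 (n = -8/(-8 + 2/6) = -8/(-8 + 2*(⅙)) = -8/(-8 + ⅓) = -8/(-23/3) = -8*(-3/23) = 24/23 ≈ 1.0435)
(n*40)*S(-3, -4) = ((24/23)*40)*(-4) = (960/23)*(-4) = -3840/23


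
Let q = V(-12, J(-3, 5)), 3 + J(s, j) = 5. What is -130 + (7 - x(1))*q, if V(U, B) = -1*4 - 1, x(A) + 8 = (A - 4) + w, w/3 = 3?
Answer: -175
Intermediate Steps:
w = 9 (w = 3*3 = 9)
J(s, j) = 2 (J(s, j) = -3 + 5 = 2)
x(A) = -3 + A (x(A) = -8 + ((A - 4) + 9) = -8 + ((-4 + A) + 9) = -8 + (5 + A) = -3 + A)
V(U, B) = -5 (V(U, B) = -4 - 1 = -5)
q = -5
-130 + (7 - x(1))*q = -130 + (7 - (-3 + 1))*(-5) = -130 + (7 - 1*(-2))*(-5) = -130 + (7 + 2)*(-5) = -130 + 9*(-5) = -130 - 45 = -175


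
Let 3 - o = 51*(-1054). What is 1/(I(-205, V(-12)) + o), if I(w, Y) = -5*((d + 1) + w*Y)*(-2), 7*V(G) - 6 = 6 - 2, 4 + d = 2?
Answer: 7/355729 ≈ 1.9678e-5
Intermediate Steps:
d = -2 (d = -4 + 2 = -2)
V(G) = 10/7 (V(G) = 6/7 + (6 - 2)/7 = 6/7 + (⅐)*4 = 6/7 + 4/7 = 10/7)
o = 53757 (o = 3 - 51*(-1054) = 3 - 1*(-53754) = 3 + 53754 = 53757)
I(w, Y) = -10 + 10*Y*w (I(w, Y) = -5*((-2 + 1) + w*Y)*(-2) = -5*(-1 + Y*w)*(-2) = (5 - 5*Y*w)*(-2) = -10 + 10*Y*w)
1/(I(-205, V(-12)) + o) = 1/((-10 + 10*(10/7)*(-205)) + 53757) = 1/((-10 - 20500/7) + 53757) = 1/(-20570/7 + 53757) = 1/(355729/7) = 7/355729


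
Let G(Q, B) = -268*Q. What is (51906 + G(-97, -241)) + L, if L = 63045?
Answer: 140947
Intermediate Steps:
(51906 + G(-97, -241)) + L = (51906 - 268*(-97)) + 63045 = (51906 + 25996) + 63045 = 77902 + 63045 = 140947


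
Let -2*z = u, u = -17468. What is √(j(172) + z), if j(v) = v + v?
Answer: √9078 ≈ 95.279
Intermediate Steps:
j(v) = 2*v
z = 8734 (z = -½*(-17468) = 8734)
√(j(172) + z) = √(2*172 + 8734) = √(344 + 8734) = √9078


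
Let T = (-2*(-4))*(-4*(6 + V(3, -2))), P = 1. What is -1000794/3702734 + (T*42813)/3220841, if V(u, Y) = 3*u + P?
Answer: -42194137763829/5962958739647 ≈ -7.0760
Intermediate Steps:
V(u, Y) = 1 + 3*u (V(u, Y) = 3*u + 1 = 1 + 3*u)
T = -512 (T = (-2*(-4))*(-4*(6 + (1 + 3*3))) = 8*(-4*(6 + (1 + 9))) = 8*(-4*(6 + 10)) = 8*(-4*16) = 8*(-64) = -512)
-1000794/3702734 + (T*42813)/3220841 = -1000794/3702734 - 512*42813/3220841 = -1000794*1/3702734 - 21920256*1/3220841 = -500397/1851367 - 21920256/3220841 = -42194137763829/5962958739647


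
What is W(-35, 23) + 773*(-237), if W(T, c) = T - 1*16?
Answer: -183252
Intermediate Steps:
W(T, c) = -16 + T (W(T, c) = T - 16 = -16 + T)
W(-35, 23) + 773*(-237) = (-16 - 35) + 773*(-237) = -51 - 183201 = -183252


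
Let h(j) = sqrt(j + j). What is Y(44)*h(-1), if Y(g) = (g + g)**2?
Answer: 7744*I*sqrt(2) ≈ 10952.0*I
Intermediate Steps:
h(j) = sqrt(2)*sqrt(j) (h(j) = sqrt(2*j) = sqrt(2)*sqrt(j))
Y(g) = 4*g**2 (Y(g) = (2*g)**2 = 4*g**2)
Y(44)*h(-1) = (4*44**2)*(sqrt(2)*sqrt(-1)) = (4*1936)*(sqrt(2)*I) = 7744*(I*sqrt(2)) = 7744*I*sqrt(2)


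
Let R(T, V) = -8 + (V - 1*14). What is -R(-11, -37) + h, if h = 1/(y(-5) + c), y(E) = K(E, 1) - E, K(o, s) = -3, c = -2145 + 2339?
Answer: 11565/196 ≈ 59.005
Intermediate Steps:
c = 194
R(T, V) = -22 + V (R(T, V) = -8 + (V - 14) = -8 + (-14 + V) = -22 + V)
y(E) = -3 - E
h = 1/196 (h = 1/((-3 - 1*(-5)) + 194) = 1/((-3 + 5) + 194) = 1/(2 + 194) = 1/196 ≈ 0.0051020)
-R(-11, -37) + h = -(-22 - 37) + 1/196 = -1*(-59) + 1/196 = 59 + 1/196 = 11565/196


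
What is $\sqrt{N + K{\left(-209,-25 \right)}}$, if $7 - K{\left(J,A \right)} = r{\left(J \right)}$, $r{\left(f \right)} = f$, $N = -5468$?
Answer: $2 i \sqrt{1313} \approx 72.471 i$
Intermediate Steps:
$K{\left(J,A \right)} = 7 - J$
$\sqrt{N + K{\left(-209,-25 \right)}} = \sqrt{-5468 + \left(7 - -209\right)} = \sqrt{-5468 + \left(7 + 209\right)} = \sqrt{-5468 + 216} = \sqrt{-5252} = 2 i \sqrt{1313}$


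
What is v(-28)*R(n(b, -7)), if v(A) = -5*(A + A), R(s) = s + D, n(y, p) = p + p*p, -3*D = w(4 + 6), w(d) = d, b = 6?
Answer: 32480/3 ≈ 10827.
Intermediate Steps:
D = -10/3 (D = -(4 + 6)/3 = -1/3*10 = -10/3 ≈ -3.3333)
n(y, p) = p + p**2
R(s) = -10/3 + s (R(s) = s - 10/3 = -10/3 + s)
v(A) = -10*A
v(-28)*R(n(b, -7)) = (-10*(-28))*(-10/3 - 7*(1 - 7)) = 280*(-10/3 - 7*(-6)) = 280*(-10/3 + 42) = 280*(116/3) = 32480/3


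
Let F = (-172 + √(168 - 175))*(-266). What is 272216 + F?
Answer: 317968 - 266*I*√7 ≈ 3.1797e+5 - 703.77*I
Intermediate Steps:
F = 45752 - 266*I*√7 (F = (-172 + √(-7))*(-266) = (-172 + I*√7)*(-266) = 45752 - 266*I*√7 ≈ 45752.0 - 703.77*I)
272216 + F = 272216 + (45752 - 266*I*√7) = 317968 - 266*I*√7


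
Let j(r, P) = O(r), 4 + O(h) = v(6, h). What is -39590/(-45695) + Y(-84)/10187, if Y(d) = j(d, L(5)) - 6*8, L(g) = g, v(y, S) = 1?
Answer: 2167421/2516189 ≈ 0.86139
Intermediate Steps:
O(h) = -3 (O(h) = -4 + 1 = -3)
j(r, P) = -3
Y(d) = -51 (Y(d) = -3 - 6*8 = -3 - 48 = -51)
-39590/(-45695) + Y(-84)/10187 = -39590/(-45695) - 51/10187 = -39590*(-1/45695) - 51*1/10187 = 214/247 - 51/10187 = 2167421/2516189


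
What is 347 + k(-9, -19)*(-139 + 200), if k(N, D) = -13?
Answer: -446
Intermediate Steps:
347 + k(-9, -19)*(-139 + 200) = 347 - 13*(-139 + 200) = 347 - 13*61 = 347 - 793 = -446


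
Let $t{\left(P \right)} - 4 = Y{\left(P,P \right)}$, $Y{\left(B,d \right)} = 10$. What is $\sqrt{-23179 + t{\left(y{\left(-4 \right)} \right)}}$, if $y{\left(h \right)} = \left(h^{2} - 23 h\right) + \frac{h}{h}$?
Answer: $i \sqrt{23165} \approx 152.2 i$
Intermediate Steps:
$y{\left(h \right)} = 1 + h^{2} - 23 h$ ($y{\left(h \right)} = \left(h^{2} - 23 h\right) + 1 = 1 + h^{2} - 23 h$)
$t{\left(P \right)} = 14$ ($t{\left(P \right)} = 4 + 10 = 14$)
$\sqrt{-23179 + t{\left(y{\left(-4 \right)} \right)}} = \sqrt{-23179 + 14} = \sqrt{-23165} = i \sqrt{23165}$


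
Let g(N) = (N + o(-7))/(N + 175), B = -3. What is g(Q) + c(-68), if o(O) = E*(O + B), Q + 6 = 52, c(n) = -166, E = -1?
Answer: -36630/221 ≈ -165.75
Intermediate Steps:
Q = 46 (Q = -6 + 52 = 46)
o(O) = 3 - O (o(O) = -(O - 3) = -(-3 + O) = 3 - O)
g(N) = (10 + N)/(175 + N) (g(N) = (N + (3 - 1*(-7)))/(N + 175) = (N + (3 + 7))/(175 + N) = (N + 10)/(175 + N) = (10 + N)/(175 + N))
g(Q) + c(-68) = (10 + 46)/(175 + 46) - 166 = 56/221 - 166 = -36630/221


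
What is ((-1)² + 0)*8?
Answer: 8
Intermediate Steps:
((-1)² + 0)*8 = (1 + 0)*8 = 1*8 = 8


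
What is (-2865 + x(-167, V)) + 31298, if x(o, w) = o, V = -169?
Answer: 28266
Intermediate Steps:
(-2865 + x(-167, V)) + 31298 = (-2865 - 167) + 31298 = -3032 + 31298 = 28266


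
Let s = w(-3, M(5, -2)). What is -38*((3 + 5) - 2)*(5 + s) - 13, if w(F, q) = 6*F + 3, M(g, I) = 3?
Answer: 2267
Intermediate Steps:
w(F, q) = 3 + 6*F
s = -15 (s = 3 + 6*(-3) = 3 - 18 = -15)
-38*((3 + 5) - 2)*(5 + s) - 13 = -38*((3 + 5) - 2)*(5 - 15) - 13 = -38*(8 - 2)*(-10) - 13 = -228*(-10) - 13 = -38*(-60) - 13 = 2280 - 13 = 2267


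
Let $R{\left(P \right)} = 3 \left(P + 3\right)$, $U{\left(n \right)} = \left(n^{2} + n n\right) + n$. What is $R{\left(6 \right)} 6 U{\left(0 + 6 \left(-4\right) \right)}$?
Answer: $182736$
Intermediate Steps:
$U{\left(n \right)} = n + 2 n^{2}$ ($U{\left(n \right)} = \left(n^{2} + n^{2}\right) + n = 2 n^{2} + n = n + 2 n^{2}$)
$R{\left(P \right)} = 9 + 3 P$ ($R{\left(P \right)} = 3 \left(3 + P\right) = 9 + 3 P$)
$R{\left(6 \right)} 6 U{\left(0 + 6 \left(-4\right) \right)} = \left(9 + 3 \cdot 6\right) 6 \left(0 + 6 \left(-4\right)\right) \left(1 + 2 \left(0 + 6 \left(-4\right)\right)\right) = \left(9 + 18\right) 6 \left(0 - 24\right) \left(1 + 2 \left(0 - 24\right)\right) = 27 \cdot 6 \left(- 24 \left(1 + 2 \left(-24\right)\right)\right) = 162 \left(- 24 \left(1 - 48\right)\right) = 162 \left(\left(-24\right) \left(-47\right)\right) = 162 \cdot 1128 = 182736$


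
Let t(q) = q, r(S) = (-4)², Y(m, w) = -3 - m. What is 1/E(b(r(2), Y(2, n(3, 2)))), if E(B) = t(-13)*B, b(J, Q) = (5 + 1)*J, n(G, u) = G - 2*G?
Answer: -1/1248 ≈ -0.00080128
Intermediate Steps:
n(G, u) = -G
r(S) = 16
b(J, Q) = 6*J
E(B) = -13*B
1/E(b(r(2), Y(2, n(3, 2)))) = 1/(-78*16) = 1/(-13*96) = 1/(-1248) = -1/1248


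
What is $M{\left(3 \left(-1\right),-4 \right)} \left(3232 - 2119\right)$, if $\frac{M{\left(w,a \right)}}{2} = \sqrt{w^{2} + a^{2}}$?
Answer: $11130$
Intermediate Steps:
$M{\left(w,a \right)} = 2 \sqrt{a^{2} + w^{2}}$ ($M{\left(w,a \right)} = 2 \sqrt{w^{2} + a^{2}} = 2 \sqrt{a^{2} + w^{2}}$)
$M{\left(3 \left(-1\right),-4 \right)} \left(3232 - 2119\right) = 2 \sqrt{\left(-4\right)^{2} + \left(3 \left(-1\right)\right)^{2}} \left(3232 - 2119\right) = 2 \sqrt{16 + \left(-3\right)^{2}} \left(3232 - 2119\right) = 2 \sqrt{16 + 9} \cdot 1113 = 2 \sqrt{25} \cdot 1113 = 2 \cdot 5 \cdot 1113 = 10 \cdot 1113 = 11130$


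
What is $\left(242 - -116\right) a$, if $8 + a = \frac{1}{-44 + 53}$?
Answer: $- \frac{25418}{9} \approx -2824.2$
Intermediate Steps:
$a = - \frac{71}{9}$ ($a = -8 + \frac{1}{-44 + 53} = -8 + \frac{1}{9} = - \frac{71}{9} \approx -7.8889$)
$\left(242 - -116\right) a = \left(242 - -116\right) \left(- \frac{71}{9}\right) = \left(242 + 116\right) \left(- \frac{71}{9}\right) = 358 \left(- \frac{71}{9}\right) = - \frac{25418}{9}$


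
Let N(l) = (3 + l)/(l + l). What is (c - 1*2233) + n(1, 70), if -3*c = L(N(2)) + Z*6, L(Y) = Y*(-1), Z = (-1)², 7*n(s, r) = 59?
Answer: -186997/84 ≈ -2226.2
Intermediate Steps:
N(l) = (3 + l)/(2*l) (N(l) = (3 + l)/((2*l)) = (3 + l)*(1/(2*l)) = (3 + l)/(2*l))
n(s, r) = 59/7 (n(s, r) = (⅐)*59 = 59/7)
Z = 1
L(Y) = -Y
c = -19/12 (c = -(-(3 + 2)/(2*2) + 1*6)/3 = -(-5/(2*2) + 6)/3 = -(-1*5/4 + 6)/3 = -(-5/4 + 6)/3 = -⅓*19/4 = -19/12 ≈ -1.5833)
(c - 1*2233) + n(1, 70) = (-19/12 - 1*2233) + 59/7 = (-19/12 - 2233) + 59/7 = -26815/12 + 59/7 = -186997/84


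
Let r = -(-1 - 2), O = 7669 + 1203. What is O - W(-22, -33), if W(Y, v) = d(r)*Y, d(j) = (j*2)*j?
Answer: 9268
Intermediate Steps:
O = 8872
r = 3 (r = -1*(-3) = 3)
d(j) = 2*j² (d(j) = (2*j)*j = 2*j²)
W(Y, v) = 18*Y (W(Y, v) = (2*3²)*Y = (2*9)*Y = 18*Y)
O - W(-22, -33) = 8872 - 18*(-22) = 8872 - 1*(-396) = 8872 + 396 = 9268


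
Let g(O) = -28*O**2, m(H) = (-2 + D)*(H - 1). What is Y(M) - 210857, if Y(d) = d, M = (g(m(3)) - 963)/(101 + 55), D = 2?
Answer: -10964885/52 ≈ -2.1086e+5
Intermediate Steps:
m(H) = 0 (m(H) = (-2 + 2)*(H - 1) = 0*(-1 + H) = 0)
M = -321/52 (M = (-28*0**2 - 963)/(101 + 55) = (-28*0 - 963)/156 = (0 - 963)*(1/156) = -963*1/156 = -321/52 ≈ -6.1731)
Y(M) - 210857 = -321/52 - 210857 = -10964885/52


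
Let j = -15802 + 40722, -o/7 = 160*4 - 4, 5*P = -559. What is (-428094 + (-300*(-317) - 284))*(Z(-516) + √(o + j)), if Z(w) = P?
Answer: 186302402/5 - 666556*√5117 ≈ -1.0420e+7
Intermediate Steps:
P = -559/5 (P = (⅕)*(-559) = -559/5 ≈ -111.80)
Z(w) = -559/5
o = -4452 (o = -7*(160*4 - 4) = -7*(640 - 4) = -7*636 = -4452)
j = 24920
(-428094 + (-300*(-317) - 284))*(Z(-516) + √(o + j)) = (-428094 + (-300*(-317) - 284))*(-559/5 + √(-4452 + 24920)) = (-428094 + (95100 - 284))*(-559/5 + √20468) = (-428094 + 94816)*(-559/5 + 2*√5117) = -333278*(-559/5 + 2*√5117) = 186302402/5 - 666556*√5117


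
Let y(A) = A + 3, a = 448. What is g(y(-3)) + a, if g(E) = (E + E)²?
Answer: 448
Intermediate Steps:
y(A) = 3 + A
g(E) = 4*E² (g(E) = (2*E)² = 4*E²)
g(y(-3)) + a = 4*(3 - 3)² + 448 = 4*0² + 448 = 4*0 + 448 = 0 + 448 = 448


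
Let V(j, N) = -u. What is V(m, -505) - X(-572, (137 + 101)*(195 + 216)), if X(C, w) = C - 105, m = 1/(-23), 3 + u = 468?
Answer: 212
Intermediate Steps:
u = 465 (u = -3 + 468 = 465)
m = -1/23 ≈ -0.043478
V(j, N) = -465 (V(j, N) = -1*465 = -465)
X(C, w) = -105 + C
V(m, -505) - X(-572, (137 + 101)*(195 + 216)) = -465 - (-105 - 572) = -465 - 1*(-677) = -465 + 677 = 212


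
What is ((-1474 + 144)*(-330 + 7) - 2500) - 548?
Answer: 426542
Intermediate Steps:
((-1474 + 144)*(-330 + 7) - 2500) - 548 = (-1330*(-323) - 2500) - 548 = (429590 - 2500) - 548 = 427090 - 548 = 426542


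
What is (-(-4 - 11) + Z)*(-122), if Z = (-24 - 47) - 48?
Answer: 12688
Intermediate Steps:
Z = -119 (Z = -71 - 48 = -119)
(-(-4 - 11) + Z)*(-122) = (-(-4 - 11) - 119)*(-122) = (-1*(-15) - 119)*(-122) = (15 - 119)*(-122) = -104*(-122) = 12688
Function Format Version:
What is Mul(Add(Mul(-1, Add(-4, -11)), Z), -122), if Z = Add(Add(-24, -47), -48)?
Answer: 12688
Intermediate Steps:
Z = -119 (Z = Add(-71, -48) = -119)
Mul(Add(Mul(-1, Add(-4, -11)), Z), -122) = Mul(Add(Mul(-1, Add(-4, -11)), -119), -122) = Mul(Add(Mul(-1, -15), -119), -122) = Mul(Add(15, -119), -122) = Mul(-104, -122) = 12688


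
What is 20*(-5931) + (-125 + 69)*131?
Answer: -125956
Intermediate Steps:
20*(-5931) + (-125 + 69)*131 = -118620 - 56*131 = -118620 - 7336 = -125956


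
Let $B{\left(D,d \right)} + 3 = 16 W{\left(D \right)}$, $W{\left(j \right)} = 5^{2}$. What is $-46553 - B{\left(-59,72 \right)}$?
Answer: $-46950$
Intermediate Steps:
$W{\left(j \right)} = 25$
$B{\left(D,d \right)} = 397$ ($B{\left(D,d \right)} = -3 + 16 \cdot 25 = -3 + 400 = 397$)
$-46553 - B{\left(-59,72 \right)} = -46553 - 397 = -46950$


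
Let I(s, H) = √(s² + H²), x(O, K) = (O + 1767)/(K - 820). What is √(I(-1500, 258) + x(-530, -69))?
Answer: √(-1099693 + 4741926*√64349)/889 ≈ 38.995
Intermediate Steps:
x(O, K) = (1767 + O)/(-820 + K)
I(s, H) = √(H² + s²)
√(I(-1500, 258) + x(-530, -69)) = √(√(258² + (-1500)²) + (1767 - 530)/(-820 - 69)) = √(√(66564 + 2250000) + 1237/(-889)) = √(√2316564 - 1/889*1237) = √(6*√64349 - 1237/889) = √(-1237/889 + 6*√64349)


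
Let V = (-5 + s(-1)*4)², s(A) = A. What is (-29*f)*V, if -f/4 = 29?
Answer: 272484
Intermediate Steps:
f = -116 (f = -4*29 = -116)
V = 81 (V = (-5 - 1*4)² = (-5 - 4)² = (-9)² = 81)
(-29*f)*V = -29*(-116)*81 = 3364*81 = 272484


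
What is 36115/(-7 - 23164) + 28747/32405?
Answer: -504209838/750856255 ≈ -0.67151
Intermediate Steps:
36115/(-7 - 23164) + 28747/32405 = 36115/(-23171) + 28747*(1/32405) = 36115*(-1/23171) + 28747/32405 = -36115/23171 + 28747/32405 = -504209838/750856255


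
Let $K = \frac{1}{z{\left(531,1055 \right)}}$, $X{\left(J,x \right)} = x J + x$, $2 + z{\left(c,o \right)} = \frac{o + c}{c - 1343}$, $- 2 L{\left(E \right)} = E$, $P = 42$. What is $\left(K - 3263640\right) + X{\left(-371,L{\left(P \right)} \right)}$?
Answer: $- \frac{5225671756}{1605} \approx -3.2559 \cdot 10^{6}$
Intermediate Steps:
$L{\left(E \right)} = - \frac{E}{2}$
$z{\left(c,o \right)} = -2 + \frac{c + o}{-1343 + c}$ ($z{\left(c,o \right)} = -2 + \frac{o + c}{c - 1343} = -2 + \frac{c + o}{-1343 + c}$)
$X{\left(J,x \right)} = x + J x$ ($X{\left(J,x \right)} = J x + x = x + J x$)
$K = - \frac{406}{1605}$ ($K = \frac{1}{\frac{1}{-1343 + 531} \left(2686 + 1055 - 531\right)} = \frac{1}{\frac{1}{-812} \left(2686 + 1055 - 531\right)} = \frac{1}{\left(- \frac{1}{812}\right) 3210} = \frac{1}{- \frac{1605}{406}} = - \frac{406}{1605} \approx -0.25296$)
$\left(K - 3263640\right) + X{\left(-371,L{\left(P \right)} \right)} = \left(- \frac{406}{1605} - 3263640\right) + \left(- \frac{1}{2}\right) 42 \left(1 - 371\right) = - \frac{5238142606}{1605} - -7770 = - \frac{5238142606}{1605} + 7770 = - \frac{5225671756}{1605}$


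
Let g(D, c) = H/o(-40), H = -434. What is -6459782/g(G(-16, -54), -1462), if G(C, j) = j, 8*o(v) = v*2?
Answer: -4614130/31 ≈ -1.4884e+5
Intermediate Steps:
o(v) = v/4 (o(v) = (v*2)/8 = (2*v)/8 = v/4)
g(D, c) = 217/5 (g(D, c) = -434/((¼)*(-40)) = -434/(-10) = -434*(-⅒) = 217/5)
-6459782/g(G(-16, -54), -1462) = -6459782/217/5 = -6459782*5/217 = -4614130/31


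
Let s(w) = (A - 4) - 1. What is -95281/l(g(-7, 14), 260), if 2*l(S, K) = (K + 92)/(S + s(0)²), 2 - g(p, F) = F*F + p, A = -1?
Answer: 14387431/176 ≈ 81747.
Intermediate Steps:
g(p, F) = 2 - p - F² (g(p, F) = 2 - (F*F + p) = 2 - (F² + p) = 2 - (p + F²) = 2 + (-p - F²) = 2 - p - F²)
s(w) = -6 (s(w) = (-1 - 4) - 1 = -5 - 1 = -6)
l(S, K) = (92 + K)/(2*(36 + S)) (l(S, K) = ((K + 92)/(S + (-6)²))/2 = ((92 + K)/(S + 36))/2 = ((92 + K)/(36 + S))/2 = (92 + K)/(2*(36 + S)))
-95281/l(g(-7, 14), 260) = -95281*2*(36 + (2 - 1*(-7) - 1*14²))/(92 + 260) = -95281/((½)*352/(36 + (2 + 7 - 1*196))) = -95281/((½)*352/(36 + (2 + 7 - 196))) = -95281/((½)*352/(36 - 187)) = -95281/((½)*352/(-151)) = -95281/((½)*(-1/151)*352) = -95281/(-176/151) = -95281*(-151/176) = 14387431/176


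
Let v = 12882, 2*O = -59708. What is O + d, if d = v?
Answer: -16972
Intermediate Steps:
O = -29854 (O = (½)*(-59708) = -29854)
d = 12882
O + d = -29854 + 12882 = -16972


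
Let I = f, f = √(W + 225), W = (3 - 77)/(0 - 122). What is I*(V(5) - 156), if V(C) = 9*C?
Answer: -111*√839482/61 ≈ -1667.2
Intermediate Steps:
W = 37/61 (W = -74/(-122) = -74*(-1/122) = 37/61 ≈ 0.60656)
f = √839482/61 (f = √(37/61 + 225) = √(13762/61) = √839482/61 ≈ 15.020)
I = √839482/61 ≈ 15.020
I*(V(5) - 156) = (√839482/61)*(9*5 - 156) = (√839482/61)*(45 - 156) = (√839482/61)*(-111) = -111*√839482/61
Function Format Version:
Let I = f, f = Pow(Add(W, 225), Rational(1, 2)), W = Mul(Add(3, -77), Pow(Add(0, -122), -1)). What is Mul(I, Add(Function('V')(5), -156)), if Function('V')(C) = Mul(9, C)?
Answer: Mul(Rational(-111, 61), Pow(839482, Rational(1, 2))) ≈ -1667.2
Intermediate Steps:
W = Rational(37, 61) (W = Mul(-74, Pow(-122, -1)) = Mul(-74, Rational(-1, 122)) = Rational(37, 61) ≈ 0.60656)
f = Mul(Rational(1, 61), Pow(839482, Rational(1, 2))) (f = Pow(Add(Rational(37, 61), 225), Rational(1, 2)) = Pow(Rational(13762, 61), Rational(1, 2)) = Mul(Rational(1, 61), Pow(839482, Rational(1, 2))) ≈ 15.020)
I = Mul(Rational(1, 61), Pow(839482, Rational(1, 2))) ≈ 15.020
Mul(I, Add(Function('V')(5), -156)) = Mul(Mul(Rational(1, 61), Pow(839482, Rational(1, 2))), Add(Mul(9, 5), -156)) = Mul(Mul(Rational(1, 61), Pow(839482, Rational(1, 2))), Add(45, -156)) = Mul(Mul(Rational(1, 61), Pow(839482, Rational(1, 2))), -111) = Mul(Rational(-111, 61), Pow(839482, Rational(1, 2)))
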